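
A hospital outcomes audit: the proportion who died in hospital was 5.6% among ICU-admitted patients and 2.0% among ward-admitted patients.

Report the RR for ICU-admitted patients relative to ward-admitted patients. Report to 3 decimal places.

RR = 0.05600 / 0.02000 = 2.800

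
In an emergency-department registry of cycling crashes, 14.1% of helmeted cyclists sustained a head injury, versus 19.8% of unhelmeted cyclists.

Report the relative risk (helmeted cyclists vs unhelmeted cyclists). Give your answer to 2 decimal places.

RR = 0.1410 / 0.1980 = 0.71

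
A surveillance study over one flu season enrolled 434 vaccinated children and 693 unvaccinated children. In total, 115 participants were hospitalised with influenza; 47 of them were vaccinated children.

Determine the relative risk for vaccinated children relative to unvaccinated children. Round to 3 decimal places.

1.104

vaccinated children without the outcome: 434 − 47 = 387
unvaccinated children with the outcome: 115 − 47 = 68
unvaccinated children without the outcome: 693 − 68 = 625
risk, vaccinated children = 47/434 = 0.1083
risk, unvaccinated children = 68/693 = 0.0981
RR = 0.1083 / 0.0981 = 1.104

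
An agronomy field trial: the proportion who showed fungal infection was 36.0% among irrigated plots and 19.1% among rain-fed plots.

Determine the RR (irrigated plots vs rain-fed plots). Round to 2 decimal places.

RR = 0.3600 / 0.1910 = 1.88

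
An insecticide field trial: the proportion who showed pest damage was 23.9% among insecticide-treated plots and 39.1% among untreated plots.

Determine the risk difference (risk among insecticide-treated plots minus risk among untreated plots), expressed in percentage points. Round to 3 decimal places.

RD: -15.200

risk difference = 0.2390 − 0.3910 = -0.1520 → -15.200 percentage points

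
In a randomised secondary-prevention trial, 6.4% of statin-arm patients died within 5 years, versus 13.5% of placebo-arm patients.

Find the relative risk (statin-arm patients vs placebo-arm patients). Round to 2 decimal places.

RR = 0.0640 / 0.1350 = 0.47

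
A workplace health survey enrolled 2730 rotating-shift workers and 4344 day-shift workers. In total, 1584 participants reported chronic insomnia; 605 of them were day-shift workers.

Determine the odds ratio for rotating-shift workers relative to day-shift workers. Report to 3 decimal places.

rotating-shift workers with the outcome: 1584 − 605 = 979
rotating-shift workers without the outcome: 2730 − 979 = 1751
day-shift workers without the outcome: 4344 − 605 = 3739
OR = (979 × 3739) / (1751 × 605) = 3660481/1059355 ≈ 3.455

OR ≈ 3.455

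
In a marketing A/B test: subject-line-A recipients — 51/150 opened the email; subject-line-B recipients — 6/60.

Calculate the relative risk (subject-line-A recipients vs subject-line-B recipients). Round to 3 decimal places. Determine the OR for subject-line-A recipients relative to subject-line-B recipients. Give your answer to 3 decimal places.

risk, subject-line-A recipients = 51/150 = 0.3400
risk, subject-line-B recipients = 6/60 = 0.1000
RR = 0.3400 / 0.1000 = 3.400
OR = (51 × 54) / (99 × 6) = 2754/594 ≈ 4.636

RR = 3.400; OR = 4.636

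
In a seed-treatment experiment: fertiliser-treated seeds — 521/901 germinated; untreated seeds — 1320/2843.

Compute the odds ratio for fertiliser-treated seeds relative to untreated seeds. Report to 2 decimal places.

OR = (521 × 1523) / (380 × 1320) = 793483/501600 ≈ 1.58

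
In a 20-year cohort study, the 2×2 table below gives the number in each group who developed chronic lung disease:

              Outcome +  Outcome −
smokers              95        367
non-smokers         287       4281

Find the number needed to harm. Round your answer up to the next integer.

NNH ≈ 8

risk, smokers = 95/462 = 0.205628
risk, non-smokers = 287/4568 = 0.062828
absolute risk difference = 0.142799
1 / 0.142799 = 7.003 → round up → 8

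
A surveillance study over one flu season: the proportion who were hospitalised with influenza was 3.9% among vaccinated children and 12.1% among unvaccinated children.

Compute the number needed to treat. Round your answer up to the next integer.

absolute risk difference = 0.082000
1 / 0.082000 = 12.195 → round up → 13

NNT ≈ 13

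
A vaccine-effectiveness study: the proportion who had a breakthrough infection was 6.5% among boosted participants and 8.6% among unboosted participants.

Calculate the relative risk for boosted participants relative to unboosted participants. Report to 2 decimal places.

RR = 0.0650 / 0.0860 = 0.76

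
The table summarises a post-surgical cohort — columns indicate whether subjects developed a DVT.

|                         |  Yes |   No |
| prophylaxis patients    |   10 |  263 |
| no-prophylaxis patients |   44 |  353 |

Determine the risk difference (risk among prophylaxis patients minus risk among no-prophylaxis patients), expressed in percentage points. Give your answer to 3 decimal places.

RD: -7.420

risk, prophylaxis patients = 10/273 = 0.03663
risk, no-prophylaxis patients = 44/397 = 0.11083
risk difference = 0.03663 − 0.11083 = -0.07420 → -7.420 percentage points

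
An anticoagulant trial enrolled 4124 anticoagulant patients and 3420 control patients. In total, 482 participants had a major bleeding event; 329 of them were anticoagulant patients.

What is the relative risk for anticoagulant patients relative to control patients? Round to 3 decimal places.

anticoagulant patients without the outcome: 4124 − 329 = 3795
control patients with the outcome: 482 − 329 = 153
control patients without the outcome: 3420 − 153 = 3267
risk, anticoagulant patients = 329/4124 = 0.07978
risk, control patients = 153/3420 = 0.04474
RR = 0.07978 / 0.04474 = 1.783

1.783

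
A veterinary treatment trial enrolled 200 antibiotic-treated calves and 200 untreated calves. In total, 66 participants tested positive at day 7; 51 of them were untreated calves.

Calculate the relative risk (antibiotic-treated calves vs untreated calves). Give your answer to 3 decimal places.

antibiotic-treated calves with the outcome: 66 − 51 = 15
antibiotic-treated calves without the outcome: 200 − 15 = 185
untreated calves without the outcome: 200 − 51 = 149
risk, antibiotic-treated calves = 15/200 = 0.0750
risk, untreated calves = 51/200 = 0.2550
RR = 0.0750 / 0.2550 = 0.294

RR = 0.294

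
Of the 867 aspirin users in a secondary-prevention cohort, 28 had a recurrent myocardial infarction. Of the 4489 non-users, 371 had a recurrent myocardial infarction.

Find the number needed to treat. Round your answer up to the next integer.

NNT = 20

risk, aspirin users = 28/867 = 0.032295
risk, non-users = 371/4489 = 0.082646
absolute risk difference = 0.050351
1 / 0.050351 = 19.861 → round up → 20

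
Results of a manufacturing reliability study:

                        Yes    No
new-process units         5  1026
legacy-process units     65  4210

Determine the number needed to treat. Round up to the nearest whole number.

risk, new-process units = 5/1031 = 0.004850
risk, legacy-process units = 65/4275 = 0.015205
absolute risk difference = 0.010355
1 / 0.010355 = 96.572 → round up → 97

NNT ≈ 97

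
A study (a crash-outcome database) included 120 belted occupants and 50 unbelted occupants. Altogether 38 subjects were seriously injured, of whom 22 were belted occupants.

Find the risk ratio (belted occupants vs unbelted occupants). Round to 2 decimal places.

RR = 0.57

belted occupants without the outcome: 120 − 22 = 98
unbelted occupants with the outcome: 38 − 22 = 16
unbelted occupants without the outcome: 50 − 16 = 34
risk, belted occupants = 22/120 = 0.1833
risk, unbelted occupants = 16/50 = 0.3200
RR = 0.1833 / 0.3200 = 0.57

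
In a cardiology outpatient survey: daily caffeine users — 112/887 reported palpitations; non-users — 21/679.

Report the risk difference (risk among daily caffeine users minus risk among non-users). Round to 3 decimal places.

RD ≈ 0.095

risk, daily caffeine users = 112/887 = 0.12627
risk, non-users = 21/679 = 0.03093
risk difference = 0.12627 − 0.03093 = 0.095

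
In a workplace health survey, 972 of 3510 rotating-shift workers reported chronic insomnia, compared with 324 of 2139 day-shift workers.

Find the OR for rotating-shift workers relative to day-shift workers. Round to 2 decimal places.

OR = (972 × 1815) / (2538 × 324) = 1764180/822312 ≈ 2.15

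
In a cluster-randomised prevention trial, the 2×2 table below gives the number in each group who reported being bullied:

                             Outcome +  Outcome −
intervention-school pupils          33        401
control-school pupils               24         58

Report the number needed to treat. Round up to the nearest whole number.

NNT = 5

risk, intervention-school pupils = 33/434 = 0.076037
risk, control-school pupils = 24/82 = 0.292683
absolute risk difference = 0.216646
1 / 0.216646 = 4.616 → round up → 5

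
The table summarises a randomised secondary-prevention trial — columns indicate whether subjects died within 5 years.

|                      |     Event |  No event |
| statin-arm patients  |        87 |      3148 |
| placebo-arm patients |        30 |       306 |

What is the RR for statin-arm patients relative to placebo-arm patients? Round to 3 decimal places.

RR = 0.301

risk, statin-arm patients = 87/3235 = 0.02689
risk, placebo-arm patients = 30/336 = 0.08929
RR = 0.02689 / 0.08929 = 0.301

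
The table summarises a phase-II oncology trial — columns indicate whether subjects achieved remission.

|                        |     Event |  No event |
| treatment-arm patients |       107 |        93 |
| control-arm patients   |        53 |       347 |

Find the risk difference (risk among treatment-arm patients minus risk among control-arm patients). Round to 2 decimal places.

risk, treatment-arm patients = 107/200 = 0.5350
risk, control-arm patients = 53/400 = 0.1325
risk difference = 0.5350 − 0.1325 = 0.40

RD = 0.40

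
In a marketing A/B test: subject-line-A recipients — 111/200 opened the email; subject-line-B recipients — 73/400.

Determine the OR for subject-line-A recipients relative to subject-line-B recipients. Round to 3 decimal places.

OR = (111 × 327) / (89 × 73) = 36297/6497 ≈ 5.587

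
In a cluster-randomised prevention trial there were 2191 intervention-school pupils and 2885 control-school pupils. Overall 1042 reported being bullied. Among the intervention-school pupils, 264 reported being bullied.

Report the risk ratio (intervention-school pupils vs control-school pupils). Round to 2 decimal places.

intervention-school pupils without the outcome: 2191 − 264 = 1927
control-school pupils with the outcome: 1042 − 264 = 778
control-school pupils without the outcome: 2885 − 778 = 2107
risk, intervention-school pupils = 264/2191 = 0.1205
risk, control-school pupils = 778/2885 = 0.2697
RR = 0.1205 / 0.2697 = 0.45

0.45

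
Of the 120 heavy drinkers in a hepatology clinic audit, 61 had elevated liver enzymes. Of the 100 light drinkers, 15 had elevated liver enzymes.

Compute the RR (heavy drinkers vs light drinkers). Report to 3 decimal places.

risk, heavy drinkers = 61/120 = 0.5083
risk, light drinkers = 15/100 = 0.1500
RR = 0.5083 / 0.1500 = 3.389

3.389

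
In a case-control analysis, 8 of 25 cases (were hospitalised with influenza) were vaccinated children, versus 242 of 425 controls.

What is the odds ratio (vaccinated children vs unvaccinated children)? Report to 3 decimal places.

OR = (8 × 183) / (242 × 17) = 1464/4114 ≈ 0.356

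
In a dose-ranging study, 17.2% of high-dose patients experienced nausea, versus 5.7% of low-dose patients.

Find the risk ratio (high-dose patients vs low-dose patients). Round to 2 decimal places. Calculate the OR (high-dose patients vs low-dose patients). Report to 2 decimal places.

RR = 0.1720 / 0.0570 = 3.02
odds, high-dose patients = 0.1720/0.8280 = 0.2077
odds, low-dose patients = 0.0570/0.9430 = 0.0604
OR = 0.2077 / 0.0604 = 3.44

RR = 3.02; OR = 3.44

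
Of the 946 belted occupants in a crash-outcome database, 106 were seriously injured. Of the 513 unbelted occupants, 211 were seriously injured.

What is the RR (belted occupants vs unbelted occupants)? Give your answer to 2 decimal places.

risk, belted occupants = 106/946 = 0.1121
risk, unbelted occupants = 211/513 = 0.4113
RR = 0.1121 / 0.4113 = 0.27

RR: 0.27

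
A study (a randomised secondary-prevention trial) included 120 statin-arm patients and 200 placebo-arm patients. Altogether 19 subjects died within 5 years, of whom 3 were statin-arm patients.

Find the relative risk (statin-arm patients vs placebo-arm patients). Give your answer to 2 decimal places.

statin-arm patients without the outcome: 120 − 3 = 117
placebo-arm patients with the outcome: 19 − 3 = 16
placebo-arm patients without the outcome: 200 − 16 = 184
risk, statin-arm patients = 3/120 = 0.02500
risk, placebo-arm patients = 16/200 = 0.08000
RR = 0.02500 / 0.08000 = 0.31

0.31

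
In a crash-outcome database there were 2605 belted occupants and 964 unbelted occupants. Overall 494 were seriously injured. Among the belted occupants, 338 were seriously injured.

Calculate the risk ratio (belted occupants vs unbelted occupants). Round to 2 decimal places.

RR: 0.80

belted occupants without the outcome: 2605 − 338 = 2267
unbelted occupants with the outcome: 494 − 338 = 156
unbelted occupants without the outcome: 964 − 156 = 808
risk, belted occupants = 338/2605 = 0.1298
risk, unbelted occupants = 156/964 = 0.1618
RR = 0.1298 / 0.1618 = 0.80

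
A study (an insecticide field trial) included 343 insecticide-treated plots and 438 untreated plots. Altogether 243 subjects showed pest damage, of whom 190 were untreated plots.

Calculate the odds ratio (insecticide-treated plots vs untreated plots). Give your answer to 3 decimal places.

insecticide-treated plots with the outcome: 243 − 190 = 53
insecticide-treated plots without the outcome: 343 − 53 = 290
untreated plots without the outcome: 438 − 190 = 248
OR = (53 × 248) / (290 × 190) = 13144/55100 ≈ 0.239

OR = 0.239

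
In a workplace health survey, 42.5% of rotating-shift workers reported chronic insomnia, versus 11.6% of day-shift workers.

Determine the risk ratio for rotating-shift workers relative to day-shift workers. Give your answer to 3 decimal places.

RR = 0.4250 / 0.1160 = 3.664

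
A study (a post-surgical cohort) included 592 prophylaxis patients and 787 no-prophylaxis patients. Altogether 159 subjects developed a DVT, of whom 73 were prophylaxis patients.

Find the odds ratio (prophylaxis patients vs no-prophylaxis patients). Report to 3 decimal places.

1.147

prophylaxis patients without the outcome: 592 − 73 = 519
no-prophylaxis patients with the outcome: 159 − 73 = 86
no-prophylaxis patients without the outcome: 787 − 86 = 701
OR = (73 × 701) / (519 × 86) = 51173/44634 ≈ 1.147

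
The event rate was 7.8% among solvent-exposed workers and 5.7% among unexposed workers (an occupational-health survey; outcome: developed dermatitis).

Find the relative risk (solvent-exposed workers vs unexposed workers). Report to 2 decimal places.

RR = 0.0780 / 0.0570 = 1.37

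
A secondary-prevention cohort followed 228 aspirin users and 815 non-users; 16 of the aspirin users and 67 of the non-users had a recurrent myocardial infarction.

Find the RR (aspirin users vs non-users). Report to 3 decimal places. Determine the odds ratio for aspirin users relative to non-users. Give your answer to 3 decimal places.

risk, aspirin users = 16/228 = 0.0702
risk, non-users = 67/815 = 0.0822
RR = 0.0702 / 0.0822 = 0.854
OR = (16 × 748) / (212 × 67) = 11968/14204 ≈ 0.843

RR = 0.854; OR = 0.843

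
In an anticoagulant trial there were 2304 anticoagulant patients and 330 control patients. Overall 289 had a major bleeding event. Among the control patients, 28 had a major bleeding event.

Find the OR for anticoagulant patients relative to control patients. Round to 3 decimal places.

anticoagulant patients with the outcome: 289 − 28 = 261
anticoagulant patients without the outcome: 2304 − 261 = 2043
control patients without the outcome: 330 − 28 = 302
OR = (261 × 302) / (2043 × 28) = 78822/57204 ≈ 1.378

OR = 1.378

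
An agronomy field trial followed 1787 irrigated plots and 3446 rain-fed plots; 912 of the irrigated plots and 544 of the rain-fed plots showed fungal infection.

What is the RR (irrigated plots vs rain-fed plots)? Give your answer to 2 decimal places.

risk, irrigated plots = 912/1787 = 0.5104
risk, rain-fed plots = 544/3446 = 0.1579
RR = 0.5104 / 0.1579 = 3.23

RR: 3.23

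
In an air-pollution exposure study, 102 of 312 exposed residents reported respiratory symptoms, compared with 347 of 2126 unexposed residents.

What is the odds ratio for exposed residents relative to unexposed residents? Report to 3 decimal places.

OR = (102 × 1779) / (210 × 347) = 181458/72870 ≈ 2.490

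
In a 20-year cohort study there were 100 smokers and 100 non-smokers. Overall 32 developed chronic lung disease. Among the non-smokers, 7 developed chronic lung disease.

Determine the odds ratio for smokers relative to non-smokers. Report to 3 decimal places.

OR: 4.429

smokers with the outcome: 32 − 7 = 25
smokers without the outcome: 100 − 25 = 75
non-smokers without the outcome: 100 − 7 = 93
OR = (25 × 93) / (75 × 7) = 2325/525 ≈ 4.429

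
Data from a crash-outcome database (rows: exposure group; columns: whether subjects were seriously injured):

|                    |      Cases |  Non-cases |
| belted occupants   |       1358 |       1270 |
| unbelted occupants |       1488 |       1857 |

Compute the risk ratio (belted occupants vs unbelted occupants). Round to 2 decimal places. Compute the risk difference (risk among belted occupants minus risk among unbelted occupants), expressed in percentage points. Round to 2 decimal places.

risk, belted occupants = 1358/2628 = 0.5167
risk, unbelted occupants = 1488/3345 = 0.4448
RR = 0.5167 / 0.4448 = 1.16
risk difference = 0.5167 − 0.4448 = 0.0719 → 7.19 percentage points

RR = 1.16; RD = 7.19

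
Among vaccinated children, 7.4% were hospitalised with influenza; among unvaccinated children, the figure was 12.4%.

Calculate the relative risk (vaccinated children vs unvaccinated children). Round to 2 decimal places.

RR = 0.0740 / 0.1240 = 0.60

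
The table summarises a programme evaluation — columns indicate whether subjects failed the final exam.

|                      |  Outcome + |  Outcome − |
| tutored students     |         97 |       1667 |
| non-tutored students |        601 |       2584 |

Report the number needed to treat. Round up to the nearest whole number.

8

risk, tutored students = 97/1764 = 0.054989
risk, non-tutored students = 601/3185 = 0.188697
absolute risk difference = 0.133708
1 / 0.133708 = 7.479 → round up → 8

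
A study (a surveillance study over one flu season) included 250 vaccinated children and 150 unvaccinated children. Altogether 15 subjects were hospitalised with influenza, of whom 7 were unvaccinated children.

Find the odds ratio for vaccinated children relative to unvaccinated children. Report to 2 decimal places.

OR: 0.68

vaccinated children with the outcome: 15 − 7 = 8
vaccinated children without the outcome: 250 − 8 = 242
unvaccinated children without the outcome: 150 − 7 = 143
OR = (8 × 143) / (242 × 7) = 1144/1694 ≈ 0.68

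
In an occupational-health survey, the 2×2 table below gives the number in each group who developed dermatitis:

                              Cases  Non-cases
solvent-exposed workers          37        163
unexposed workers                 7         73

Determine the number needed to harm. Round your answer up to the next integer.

risk, solvent-exposed workers = 37/200 = 0.185000
risk, unexposed workers = 7/80 = 0.087500
absolute risk difference = 0.097500
1 / 0.097500 = 10.256 → round up → 11

11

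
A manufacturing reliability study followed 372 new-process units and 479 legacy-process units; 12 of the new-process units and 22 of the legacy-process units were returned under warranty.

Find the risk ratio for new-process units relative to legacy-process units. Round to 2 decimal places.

risk, new-process units = 12/372 = 0.03226
risk, legacy-process units = 22/479 = 0.04593
RR = 0.03226 / 0.04593 = 0.70

RR = 0.70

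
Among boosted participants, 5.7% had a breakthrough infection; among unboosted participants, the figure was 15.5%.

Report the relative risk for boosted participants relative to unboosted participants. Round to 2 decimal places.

RR = 0.0570 / 0.1550 = 0.37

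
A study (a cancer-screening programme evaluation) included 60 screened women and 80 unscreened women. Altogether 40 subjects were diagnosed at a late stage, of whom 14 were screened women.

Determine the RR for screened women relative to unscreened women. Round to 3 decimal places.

0.718

screened women without the outcome: 60 − 14 = 46
unscreened women with the outcome: 40 − 14 = 26
unscreened women without the outcome: 80 − 26 = 54
risk, screened women = 14/60 = 0.2333
risk, unscreened women = 26/80 = 0.3250
RR = 0.2333 / 0.3250 = 0.718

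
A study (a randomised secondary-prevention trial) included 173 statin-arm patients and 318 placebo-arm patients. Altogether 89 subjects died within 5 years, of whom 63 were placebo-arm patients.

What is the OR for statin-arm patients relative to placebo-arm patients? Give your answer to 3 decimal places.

statin-arm patients with the outcome: 89 − 63 = 26
statin-arm patients without the outcome: 173 − 26 = 147
placebo-arm patients without the outcome: 318 − 63 = 255
OR = (26 × 255) / (147 × 63) = 6630/9261 ≈ 0.716

OR ≈ 0.716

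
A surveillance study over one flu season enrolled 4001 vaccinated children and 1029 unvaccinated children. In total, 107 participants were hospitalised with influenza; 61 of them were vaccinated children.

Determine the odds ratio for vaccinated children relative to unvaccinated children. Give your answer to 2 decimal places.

0.33

vaccinated children without the outcome: 4001 − 61 = 3940
unvaccinated children with the outcome: 107 − 61 = 46
unvaccinated children without the outcome: 1029 − 46 = 983
odds, vaccinated children = 61/3940 = 0.01548
odds, unvaccinated children = 46/983 = 0.04680
OR = 0.01548 / 0.04680 = 0.33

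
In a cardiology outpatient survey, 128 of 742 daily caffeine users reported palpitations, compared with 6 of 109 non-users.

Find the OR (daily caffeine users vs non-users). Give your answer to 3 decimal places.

OR = (128 × 103) / (614 × 6) = 13184/3684 ≈ 3.579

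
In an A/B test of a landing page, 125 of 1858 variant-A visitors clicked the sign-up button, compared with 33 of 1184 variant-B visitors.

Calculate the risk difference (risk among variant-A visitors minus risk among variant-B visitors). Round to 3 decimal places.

risk, variant-A visitors = 125/1858 = 0.06728
risk, variant-B visitors = 33/1184 = 0.02787
risk difference = 0.06728 − 0.02787 = 0.039

0.039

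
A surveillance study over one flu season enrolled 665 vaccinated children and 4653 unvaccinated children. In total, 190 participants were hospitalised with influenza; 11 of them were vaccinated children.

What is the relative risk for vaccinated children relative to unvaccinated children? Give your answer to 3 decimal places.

0.430

vaccinated children without the outcome: 665 − 11 = 654
unvaccinated children with the outcome: 190 − 11 = 179
unvaccinated children without the outcome: 4653 − 179 = 4474
risk, vaccinated children = 11/665 = 0.01654
risk, unvaccinated children = 179/4653 = 0.03847
RR = 0.01654 / 0.03847 = 0.430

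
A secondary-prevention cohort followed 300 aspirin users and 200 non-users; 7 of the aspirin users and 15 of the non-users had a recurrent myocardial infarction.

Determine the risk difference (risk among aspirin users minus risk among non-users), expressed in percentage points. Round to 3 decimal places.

risk, aspirin users = 7/300 = 0.02333
risk, non-users = 15/200 = 0.07500
risk difference = 0.02333 − 0.07500 = -0.05167 → -5.167 percentage points

RD ≈ -5.167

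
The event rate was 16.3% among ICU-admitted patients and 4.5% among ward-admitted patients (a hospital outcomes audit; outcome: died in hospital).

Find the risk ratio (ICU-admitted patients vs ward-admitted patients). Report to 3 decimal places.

RR = 0.16300 / 0.04500 = 3.622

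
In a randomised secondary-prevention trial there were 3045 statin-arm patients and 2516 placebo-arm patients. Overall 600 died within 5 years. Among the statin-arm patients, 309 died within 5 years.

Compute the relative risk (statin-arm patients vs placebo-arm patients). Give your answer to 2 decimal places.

statin-arm patients without the outcome: 3045 − 309 = 2736
placebo-arm patients with the outcome: 600 − 309 = 291
placebo-arm patients without the outcome: 2516 − 291 = 2225
risk, statin-arm patients = 309/3045 = 0.1015
risk, placebo-arm patients = 291/2516 = 0.1157
RR = 0.1015 / 0.1157 = 0.88

RR = 0.88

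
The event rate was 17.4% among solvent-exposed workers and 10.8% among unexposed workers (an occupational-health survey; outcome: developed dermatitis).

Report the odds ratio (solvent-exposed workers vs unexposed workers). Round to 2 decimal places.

OR ≈ 1.74

odds, solvent-exposed workers = 0.1740/0.8260 = 0.2107
odds, unexposed workers = 0.1080/0.8920 = 0.1211
OR = 0.2107 / 0.1211 = 1.74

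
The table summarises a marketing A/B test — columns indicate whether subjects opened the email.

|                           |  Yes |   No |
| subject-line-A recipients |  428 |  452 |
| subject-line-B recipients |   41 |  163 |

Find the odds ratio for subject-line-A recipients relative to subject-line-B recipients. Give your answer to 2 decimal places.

OR = (428 × 163) / (452 × 41) = 69764/18532 ≈ 3.76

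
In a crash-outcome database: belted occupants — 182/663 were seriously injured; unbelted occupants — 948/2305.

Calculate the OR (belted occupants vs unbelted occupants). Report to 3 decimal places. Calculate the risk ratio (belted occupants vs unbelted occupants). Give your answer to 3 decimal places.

OR = 0.542; RR = 0.667

OR = (182 × 1357) / (481 × 948) = 246974/455988 ≈ 0.542
risk, belted occupants = 182/663 = 0.2745
risk, unbelted occupants = 948/2305 = 0.4113
RR = 0.2745 / 0.4113 = 0.667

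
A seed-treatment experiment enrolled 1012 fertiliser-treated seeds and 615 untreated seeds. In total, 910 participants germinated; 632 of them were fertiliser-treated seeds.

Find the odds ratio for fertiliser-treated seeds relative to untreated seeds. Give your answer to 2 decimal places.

OR: 2.02

fertiliser-treated seeds without the outcome: 1012 − 632 = 380
untreated seeds with the outcome: 910 − 632 = 278
untreated seeds without the outcome: 615 − 278 = 337
OR = (632 × 337) / (380 × 278) = 212984/105640 ≈ 2.02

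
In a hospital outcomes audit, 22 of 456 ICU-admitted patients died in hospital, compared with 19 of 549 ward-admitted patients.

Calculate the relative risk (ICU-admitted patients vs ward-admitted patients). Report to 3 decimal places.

RR: 1.394

risk, ICU-admitted patients = 22/456 = 0.04825
risk, ward-admitted patients = 19/549 = 0.03461
RR = 0.04825 / 0.03461 = 1.394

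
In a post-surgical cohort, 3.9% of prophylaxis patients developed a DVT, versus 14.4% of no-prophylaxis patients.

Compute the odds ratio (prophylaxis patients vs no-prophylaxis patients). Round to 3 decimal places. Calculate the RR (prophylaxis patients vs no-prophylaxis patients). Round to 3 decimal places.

odds, prophylaxis patients = 0.03900/0.96100 = 0.04058
odds, no-prophylaxis patients = 0.14400/0.85600 = 0.16822
OR = 0.04058 / 0.16822 = 0.241
RR = 0.03900 / 0.14400 = 0.271

OR = 0.241; RR = 0.271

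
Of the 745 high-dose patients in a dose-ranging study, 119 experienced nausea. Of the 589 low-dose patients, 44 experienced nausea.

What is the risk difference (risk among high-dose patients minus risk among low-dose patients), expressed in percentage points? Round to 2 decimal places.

RD = 8.50

risk, high-dose patients = 119/745 = 0.1597
risk, low-dose patients = 44/589 = 0.0747
risk difference = 0.1597 − 0.0747 = 0.0850 → 8.50 percentage points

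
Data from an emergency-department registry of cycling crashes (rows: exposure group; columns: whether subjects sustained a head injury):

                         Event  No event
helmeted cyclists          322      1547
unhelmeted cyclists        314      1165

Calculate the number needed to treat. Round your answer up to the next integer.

NNT ≈ 25

risk, helmeted cyclists = 322/1869 = 0.172285
risk, unhelmeted cyclists = 314/1479 = 0.212306
absolute risk difference = 0.040021
1 / 0.040021 = 24.987 → round up → 25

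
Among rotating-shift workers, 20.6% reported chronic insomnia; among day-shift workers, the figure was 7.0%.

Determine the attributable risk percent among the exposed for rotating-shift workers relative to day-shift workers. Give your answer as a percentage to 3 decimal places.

AR% = (0.2060 − 0.0700) / 0.2060 = 0.6602 → 66.019%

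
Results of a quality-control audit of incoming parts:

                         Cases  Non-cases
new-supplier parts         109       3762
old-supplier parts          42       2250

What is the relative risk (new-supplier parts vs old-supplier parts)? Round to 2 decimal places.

risk, new-supplier parts = 109/3871 = 0.02816
risk, old-supplier parts = 42/2292 = 0.01832
RR = 0.02816 / 0.01832 = 1.54

RR: 1.54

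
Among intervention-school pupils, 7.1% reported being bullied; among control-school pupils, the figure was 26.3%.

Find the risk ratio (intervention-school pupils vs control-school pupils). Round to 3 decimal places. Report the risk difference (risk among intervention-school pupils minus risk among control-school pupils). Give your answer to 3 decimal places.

RR = 0.270; RD = -0.192

RR = 0.0710 / 0.2630 = 0.270
risk difference = 0.0710 − 0.2630 = -0.192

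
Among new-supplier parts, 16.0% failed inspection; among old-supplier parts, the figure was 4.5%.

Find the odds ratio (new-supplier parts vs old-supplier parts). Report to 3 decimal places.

odds, new-supplier parts = 0.16000/0.84000 = 0.19048
odds, old-supplier parts = 0.04500/0.95500 = 0.04712
OR = 0.19048 / 0.04712 = 4.042

4.042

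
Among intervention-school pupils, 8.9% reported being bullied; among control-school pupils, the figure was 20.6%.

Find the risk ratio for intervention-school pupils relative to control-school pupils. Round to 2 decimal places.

RR = 0.0890 / 0.2060 = 0.43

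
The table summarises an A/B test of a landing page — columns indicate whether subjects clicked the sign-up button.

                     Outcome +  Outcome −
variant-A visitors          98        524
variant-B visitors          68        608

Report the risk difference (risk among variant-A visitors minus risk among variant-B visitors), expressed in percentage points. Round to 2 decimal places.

risk, variant-A visitors = 98/622 = 0.1576
risk, variant-B visitors = 68/676 = 0.1006
risk difference = 0.1576 − 0.1006 = 0.0570 → 5.70 percentage points

5.70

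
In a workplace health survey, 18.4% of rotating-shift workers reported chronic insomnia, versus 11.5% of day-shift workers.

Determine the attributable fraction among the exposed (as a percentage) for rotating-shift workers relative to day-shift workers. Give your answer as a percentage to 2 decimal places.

AR% = (0.1840 − 0.1150) / 0.1840 = 0.3750 → 37.50%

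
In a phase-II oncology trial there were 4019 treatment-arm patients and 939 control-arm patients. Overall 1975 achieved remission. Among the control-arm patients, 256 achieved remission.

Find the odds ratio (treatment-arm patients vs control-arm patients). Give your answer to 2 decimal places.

1.99

treatment-arm patients with the outcome: 1975 − 256 = 1719
treatment-arm patients without the outcome: 4019 − 1719 = 2300
control-arm patients without the outcome: 939 − 256 = 683
odds, treatment-arm patients = 1719/2300 = 0.7474
odds, control-arm patients = 256/683 = 0.3748
OR = 0.7474 / 0.3748 = 1.99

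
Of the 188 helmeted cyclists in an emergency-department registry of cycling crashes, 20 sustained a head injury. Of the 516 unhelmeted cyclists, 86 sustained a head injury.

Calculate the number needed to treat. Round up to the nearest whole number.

risk, helmeted cyclists = 20/188 = 0.106383
risk, unhelmeted cyclists = 86/516 = 0.166667
absolute risk difference = 0.060284
1 / 0.060284 = 16.588 → round up → 17

17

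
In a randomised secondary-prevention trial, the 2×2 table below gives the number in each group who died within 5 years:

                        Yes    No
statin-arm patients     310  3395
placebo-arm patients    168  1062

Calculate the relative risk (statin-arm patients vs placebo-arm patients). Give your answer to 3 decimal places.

0.613

risk, statin-arm patients = 310/3705 = 0.0837
risk, placebo-arm patients = 168/1230 = 0.1366
RR = 0.0837 / 0.1366 = 0.613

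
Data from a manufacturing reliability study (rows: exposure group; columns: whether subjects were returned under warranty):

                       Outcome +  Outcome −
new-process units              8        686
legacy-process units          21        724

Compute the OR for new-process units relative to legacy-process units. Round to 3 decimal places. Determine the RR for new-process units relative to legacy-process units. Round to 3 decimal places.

OR = 0.402; RR = 0.409

odds, new-process units = 8/686 = 0.01166
odds, legacy-process units = 21/724 = 0.02901
OR = 0.01166 / 0.02901 = 0.402
risk, new-process units = 8/694 = 0.01153
risk, legacy-process units = 21/745 = 0.02819
RR = 0.01153 / 0.02819 = 0.409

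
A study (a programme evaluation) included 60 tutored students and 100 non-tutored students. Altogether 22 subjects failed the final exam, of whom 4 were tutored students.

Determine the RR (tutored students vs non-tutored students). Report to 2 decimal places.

0.37

tutored students without the outcome: 60 − 4 = 56
non-tutored students with the outcome: 22 − 4 = 18
non-tutored students without the outcome: 100 − 18 = 82
risk, tutored students = 4/60 = 0.0667
risk, non-tutored students = 18/100 = 0.1800
RR = 0.0667 / 0.1800 = 0.37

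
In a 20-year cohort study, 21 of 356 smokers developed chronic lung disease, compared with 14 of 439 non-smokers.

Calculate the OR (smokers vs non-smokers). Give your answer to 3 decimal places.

odds, smokers = 21/335 = 0.06269
odds, non-smokers = 14/425 = 0.03294
OR = 0.06269 / 0.03294 = 1.903

OR = 1.903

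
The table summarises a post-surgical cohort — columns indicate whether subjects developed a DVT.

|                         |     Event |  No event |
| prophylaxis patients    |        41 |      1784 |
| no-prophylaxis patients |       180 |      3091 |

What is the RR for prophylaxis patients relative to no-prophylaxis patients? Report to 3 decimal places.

risk, prophylaxis patients = 41/1825 = 0.02247
risk, no-prophylaxis patients = 180/3271 = 0.05503
RR = 0.02247 / 0.05503 = 0.408

RR = 0.408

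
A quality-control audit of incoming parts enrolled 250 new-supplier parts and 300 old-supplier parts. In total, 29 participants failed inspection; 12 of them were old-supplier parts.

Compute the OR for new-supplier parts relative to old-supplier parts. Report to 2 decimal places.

OR: 1.75

new-supplier parts with the outcome: 29 − 12 = 17
new-supplier parts without the outcome: 250 − 17 = 233
old-supplier parts without the outcome: 300 − 12 = 288
odds, new-supplier parts = 17/233 = 0.07296
odds, old-supplier parts = 12/288 = 0.04167
OR = 0.07296 / 0.04167 = 1.75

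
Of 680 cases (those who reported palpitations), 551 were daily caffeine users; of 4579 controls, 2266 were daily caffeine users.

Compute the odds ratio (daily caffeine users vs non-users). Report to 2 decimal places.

OR = (551 × 2313) / (2266 × 129) = 1274463/292314 ≈ 4.36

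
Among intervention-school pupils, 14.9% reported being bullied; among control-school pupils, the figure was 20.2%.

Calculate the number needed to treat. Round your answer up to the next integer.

NNT: 19

absolute risk difference = 0.053000
1 / 0.053000 = 18.868 → round up → 19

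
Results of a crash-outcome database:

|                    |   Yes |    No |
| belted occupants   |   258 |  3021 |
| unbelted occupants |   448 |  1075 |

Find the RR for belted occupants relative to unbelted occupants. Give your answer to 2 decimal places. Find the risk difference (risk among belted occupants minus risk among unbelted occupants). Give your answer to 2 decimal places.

risk, belted occupants = 258/3279 = 0.0787
risk, unbelted occupants = 448/1523 = 0.2942
RR = 0.0787 / 0.2942 = 0.27
risk difference = 0.0787 − 0.2942 = -0.22

RR = 0.27; RD = -0.22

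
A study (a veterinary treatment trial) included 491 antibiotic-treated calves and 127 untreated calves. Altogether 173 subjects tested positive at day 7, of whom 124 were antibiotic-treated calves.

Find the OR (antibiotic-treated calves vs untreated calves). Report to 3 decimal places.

OR = 0.538

antibiotic-treated calves without the outcome: 491 − 124 = 367
untreated calves with the outcome: 173 − 124 = 49
untreated calves without the outcome: 127 − 49 = 78
odds, antibiotic-treated calves = 124/367 = 0.3379
odds, untreated calves = 49/78 = 0.6282
OR = 0.3379 / 0.6282 = 0.538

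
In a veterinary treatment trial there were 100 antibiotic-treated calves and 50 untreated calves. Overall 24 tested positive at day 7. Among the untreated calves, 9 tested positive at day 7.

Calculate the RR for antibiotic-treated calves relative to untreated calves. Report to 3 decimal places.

RR ≈ 0.833

antibiotic-treated calves with the outcome: 24 − 9 = 15
antibiotic-treated calves without the outcome: 100 − 15 = 85
untreated calves without the outcome: 50 − 9 = 41
risk, antibiotic-treated calves = 15/100 = 0.1500
risk, untreated calves = 9/50 = 0.1800
RR = 0.1500 / 0.1800 = 0.833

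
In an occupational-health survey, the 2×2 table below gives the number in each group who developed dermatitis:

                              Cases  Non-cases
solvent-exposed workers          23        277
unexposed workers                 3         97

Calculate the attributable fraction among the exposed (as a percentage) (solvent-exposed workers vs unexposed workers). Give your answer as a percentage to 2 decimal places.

risk, solvent-exposed workers = 23/300 = 0.07667
risk, unexposed workers = 3/100 = 0.03000
AR% = (0.07667 − 0.03000) / 0.07667 = 0.6087 → 60.87%

AR% = 60.87%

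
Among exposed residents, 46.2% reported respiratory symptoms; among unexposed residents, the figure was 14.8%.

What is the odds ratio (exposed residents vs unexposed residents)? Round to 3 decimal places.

OR ≈ 4.944

odds, exposed residents = 0.4620/0.5380 = 0.8587
odds, unexposed residents = 0.1480/0.8520 = 0.1737
OR = 0.8587 / 0.1737 = 4.944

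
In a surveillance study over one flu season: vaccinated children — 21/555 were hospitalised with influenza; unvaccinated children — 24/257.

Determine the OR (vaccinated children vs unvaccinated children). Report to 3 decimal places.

OR = (21 × 233) / (534 × 24) = 4893/12816 ≈ 0.382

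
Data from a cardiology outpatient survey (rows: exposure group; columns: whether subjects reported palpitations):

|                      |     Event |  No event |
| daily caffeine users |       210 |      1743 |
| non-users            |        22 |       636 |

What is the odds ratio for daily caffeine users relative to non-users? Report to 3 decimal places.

OR = (210 × 636) / (1743 × 22) = 133560/38346 ≈ 3.483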